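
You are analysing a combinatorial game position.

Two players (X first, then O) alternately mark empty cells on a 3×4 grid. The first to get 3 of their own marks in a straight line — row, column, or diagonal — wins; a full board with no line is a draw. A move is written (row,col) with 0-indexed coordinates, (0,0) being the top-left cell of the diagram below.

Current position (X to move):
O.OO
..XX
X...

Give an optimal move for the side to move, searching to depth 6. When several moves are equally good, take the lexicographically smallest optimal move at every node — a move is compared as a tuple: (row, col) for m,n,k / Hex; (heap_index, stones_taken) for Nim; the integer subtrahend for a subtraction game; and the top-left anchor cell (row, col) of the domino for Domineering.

X's best at [O.OO/..XX/X...]: (0,1)

ply 1, X at O.OO/..XX/X... | (0,1)=+1→OXOO/..XX/X...*; (1,0)=-1→O.OO/X.XX/X...; (1,1)=+1→O.OO/.XXX/X...; (2,1)=-1→O.OO/..XX/XX..; (2,2)=-1→O.OO/..XX/X.X.; (2,3)=-1→O.OO/..XX/X..X
ply 2, O at OXOO/..XX/X... | (1,0)=-1→OXOO/O.XX/X...*; (1,1)=-1→OXOO/.OXX/X...; (2,1)=-1→OXOO/..XX/XO..; (2,2)=-1→OXOO/..XX/X.O.; (2,3)=-1→OXOO/..XX/X..O
ply 3, X at OXOO/O.XX/X... | (1,1)=+1→OXOO/OXXX/X...*; (2,1)=+1→OXOO/O.XX/XX..; (2,2)=+1→OXOO/O.XX/X.X.; (2,3)=+1→OXOO/O.XX/X..X
ply 4: OXOO/OXXX/X... is terminal -1 (O); from O.OO/..XX/X... depth 6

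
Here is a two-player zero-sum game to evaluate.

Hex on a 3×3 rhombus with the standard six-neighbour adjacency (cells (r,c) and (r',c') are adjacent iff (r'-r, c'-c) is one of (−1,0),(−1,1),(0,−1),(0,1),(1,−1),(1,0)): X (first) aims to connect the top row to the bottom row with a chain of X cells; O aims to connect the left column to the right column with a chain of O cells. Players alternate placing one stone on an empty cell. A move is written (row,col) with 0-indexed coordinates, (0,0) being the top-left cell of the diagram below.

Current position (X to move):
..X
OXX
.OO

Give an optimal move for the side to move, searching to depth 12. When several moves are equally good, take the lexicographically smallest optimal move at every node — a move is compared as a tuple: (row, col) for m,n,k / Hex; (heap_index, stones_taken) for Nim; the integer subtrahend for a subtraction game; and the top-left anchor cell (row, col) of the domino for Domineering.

X's best at [..X/OXX/.OO]: (2,0)

ply 1, X at ..X/OXX/.OO | (0,0)=-1→X.X/OXX/.OO; (0,1)=-1→.XX/OXX/.OO; (2,0)=+1→..X/OXX/XOO*
ply 2: ..X/OXX/XOO is terminal -1 (O); from ..X/OXX/.OO depth 12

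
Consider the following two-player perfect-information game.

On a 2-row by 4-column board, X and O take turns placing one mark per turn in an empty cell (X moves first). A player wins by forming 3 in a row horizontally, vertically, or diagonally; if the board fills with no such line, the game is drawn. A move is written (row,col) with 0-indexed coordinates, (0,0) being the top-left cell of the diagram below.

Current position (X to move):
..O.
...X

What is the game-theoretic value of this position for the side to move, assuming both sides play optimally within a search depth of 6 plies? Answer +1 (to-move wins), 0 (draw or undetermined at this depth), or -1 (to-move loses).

value(..O./...X, X) = 0

ply 1, X at ..O./...X | (0,0)=+0→X.O./...X*; (0,1)=+0→.XO./...X; (0,3)=+0→..OX/...X; (1,0)=-1→..O./X..X; (1,1)=+0→..O./.X.X; (1,2)=+0→..O./..XX
ply 2, O at X.O./...X | (0,1)=+0→XOO./...X*; (0,3)=+0→X.OO/...X; (1,0)=+0→X.O./O..X; (1,1)=+0→X.O./.O.X; (1,2)=+0→X.O./..OX
ply 3, X at XOO./...X | (0,3)=+0→XOOX/...X*; (1,0)=-1→XOO./X..X; (1,1)=-1→XOO./.X.X; (1,2)=-1→XOO./..XX
ply 4, O at XOOX/...X | (1,0)=+0→XOOX/O..X*; (1,1)=+0→XOOX/.O.X; (1,2)=+0→XOOX/..OX
ply 5, X at XOOX/O..X | (1,1)=+0→XOOX/OX.X*; (1,2)=+0→XOOX/O.XX
ply 6, O at XOOX/OX.X | (1,2)=+0→XOOX/OXOX*
ply 7: XOOX/OXOX is terminal +0 (X); from ..O./...X depth 6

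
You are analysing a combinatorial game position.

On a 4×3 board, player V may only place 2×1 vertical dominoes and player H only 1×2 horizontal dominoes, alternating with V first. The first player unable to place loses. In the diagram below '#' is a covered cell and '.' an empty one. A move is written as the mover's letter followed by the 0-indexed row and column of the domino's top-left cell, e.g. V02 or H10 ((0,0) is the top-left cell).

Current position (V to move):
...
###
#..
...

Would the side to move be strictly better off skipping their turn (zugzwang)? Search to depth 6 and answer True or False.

p1 V@[.../###/#../...]: V21[.../###/##./.#.]+1* V22[.../###/#.#/..#]-1
p2 H@[.../###/##./.#.]: H00[##./###/##./.#.]-1* H01[.##/###/##./.#.]-1
p3 V@[##./###/##./.#.]: V22[##./###/###/.##]+1*
p4 H@[##./###/###/.##] terminal -1; root [.../###/#../...] d6
if V skipped the turn, H would face:
~ p1 H@[.../###/#../...]: H00[##./###/#../...]-1 H01[.##/###/#../...]-1 H21[.../###/###/...]+1* H30[.../###/#../##.]+1 H31[.../###/#../.##]+1
~ p2 V@[.../###/###/...] terminal -1; root [.../###/#../...] d6
compare (V): move=+1 vs pass=-1

zugzwang(.../###/#../..., V) = False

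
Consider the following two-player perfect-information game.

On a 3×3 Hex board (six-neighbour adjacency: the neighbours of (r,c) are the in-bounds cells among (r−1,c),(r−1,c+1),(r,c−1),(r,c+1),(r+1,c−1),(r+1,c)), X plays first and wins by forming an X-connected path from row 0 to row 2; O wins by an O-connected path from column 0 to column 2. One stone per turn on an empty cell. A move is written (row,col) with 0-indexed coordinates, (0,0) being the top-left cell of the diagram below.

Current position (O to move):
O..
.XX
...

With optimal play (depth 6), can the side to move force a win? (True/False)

p1 O@[O../.XX/...]: (0,1)[OO./.XX/...]-1* (0,2)[O.O/.XX/...]-1 (1,0)[O../OXX/...]-1 (2,0)[O../.XX/O..]-1 (2,1)[O../.XX/.O.]-1 (2,2)[O../.XX/..O]-1
p2 X@[OO./.XX/...]: (0,2)[OOX/.XX/...]+1* (1,0)[OO./XXX/...]-1 (2,0)[OO./.XX/X..]-1 (2,1)[OO./.XX/.X.]-1 (2,2)[OO./.XX/..X]-1
p3 O@[OOX/.XX/...]: (1,0)[OOX/OXX/...]-1* (2,0)[OOX/.XX/O..]-1 (2,1)[OOX/.XX/.O.]-1 (2,2)[OOX/.XX/..O]-1
p4 X@[OOX/OXX/...]: (2,0)[OOX/OXX/X..]+1* (2,1)[OOX/OXX/.X.]+1 (2,2)[OOX/OXX/..X]+1
p5 O@[OOX/OXX/X..] terminal -1; root [O../.XX/...] d6

O winning at [O../.XX/...]: False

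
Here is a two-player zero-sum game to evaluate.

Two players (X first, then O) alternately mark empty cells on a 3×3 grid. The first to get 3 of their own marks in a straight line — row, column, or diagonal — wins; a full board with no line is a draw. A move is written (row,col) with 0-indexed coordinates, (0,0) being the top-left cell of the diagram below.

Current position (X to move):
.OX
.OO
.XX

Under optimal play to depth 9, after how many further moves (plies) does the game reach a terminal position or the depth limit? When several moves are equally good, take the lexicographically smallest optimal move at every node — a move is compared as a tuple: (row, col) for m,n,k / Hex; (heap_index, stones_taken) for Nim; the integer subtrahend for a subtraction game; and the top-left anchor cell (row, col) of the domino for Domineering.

PV length from [.OX/.OO/.XX]: 1 ply

[.OX/.OO/.XX] X move#1: (0,0):-1/XOX/.OO/.XX, (1,0):+0/.OX/XOO/.XX, (2,0):+1/.OX/.OO/XXX*
[.OX/.OO/XXX] end (terminal -1, O#2); searched .OX/.OO/.XX to 9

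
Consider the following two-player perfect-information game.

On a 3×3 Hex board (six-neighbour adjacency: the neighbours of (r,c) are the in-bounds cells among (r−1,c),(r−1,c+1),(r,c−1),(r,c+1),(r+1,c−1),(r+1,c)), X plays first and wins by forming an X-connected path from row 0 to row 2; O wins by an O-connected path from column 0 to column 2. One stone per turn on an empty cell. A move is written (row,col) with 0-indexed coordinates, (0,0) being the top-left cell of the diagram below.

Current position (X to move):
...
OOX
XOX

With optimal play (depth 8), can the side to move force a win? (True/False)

X winning at [.../OOX/XOX]: True

[.../OOX/XOX] X move#1: (0,0):-1/X../OOX/XOX, (0,1):-1/.X./OOX/XOX, (0,2):+1/..X/OOX/XOX*
[..X/OOX/XOX] end (terminal -1, O#2); searched .../OOX/XOX to 8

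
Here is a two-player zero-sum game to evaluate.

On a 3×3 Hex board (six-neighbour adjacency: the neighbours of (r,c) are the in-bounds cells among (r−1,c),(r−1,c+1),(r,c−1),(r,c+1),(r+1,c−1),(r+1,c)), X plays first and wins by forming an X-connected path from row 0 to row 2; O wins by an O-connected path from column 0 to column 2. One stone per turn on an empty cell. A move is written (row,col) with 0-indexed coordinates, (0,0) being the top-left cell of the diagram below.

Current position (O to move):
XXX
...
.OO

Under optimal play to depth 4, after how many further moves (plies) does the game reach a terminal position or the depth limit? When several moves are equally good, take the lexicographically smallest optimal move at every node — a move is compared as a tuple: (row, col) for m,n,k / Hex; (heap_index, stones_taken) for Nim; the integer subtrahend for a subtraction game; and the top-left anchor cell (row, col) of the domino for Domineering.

p1 O@[XXX/.../.OO]: (1,0)[XXX/O../.OO]+1* (1,1)[XXX/.O./.OO]+1 (1,2)[XXX/..O/.OO]-1 (2,0)[XXX/.../OOO]+1
p2 X@[XXX/O../.OO]: (1,1)[XXX/OX./.OO]-1* (1,2)[XXX/O.X/.OO]-1 (2,0)[XXX/O../XOO]-1
p3 O@[XXX/OX./.OO]: (1,2)[XXX/OXO/.OO]-1 (2,0)[XXX/OX./OOO]+1*
p4 X@[XXX/OX./OOO] terminal -1; root [XXX/.../.OO] d4

PV length from [XXX/.../.OO]: 3 plies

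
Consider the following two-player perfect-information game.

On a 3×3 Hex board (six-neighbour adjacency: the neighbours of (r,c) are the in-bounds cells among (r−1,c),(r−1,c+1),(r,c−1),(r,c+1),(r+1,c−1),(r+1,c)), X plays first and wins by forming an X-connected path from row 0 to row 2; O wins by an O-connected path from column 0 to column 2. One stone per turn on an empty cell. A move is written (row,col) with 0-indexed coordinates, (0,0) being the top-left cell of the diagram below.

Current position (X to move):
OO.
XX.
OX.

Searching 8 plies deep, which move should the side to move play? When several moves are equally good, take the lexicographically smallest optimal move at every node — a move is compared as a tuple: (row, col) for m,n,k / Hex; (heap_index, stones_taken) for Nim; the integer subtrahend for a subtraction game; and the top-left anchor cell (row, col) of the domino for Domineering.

[OO./XX./OX.] X move#1: (0,2):+1/OOX/XX./OX.*, (1,2):-1/OO./XXX/OX., (2,2):-1/OO./XX./OXX
[OOX/XX./OX.] end (terminal -1, O#2); searched OO./XX./OX. to 8

X's best at [OO./XX./OX.]: (0,2)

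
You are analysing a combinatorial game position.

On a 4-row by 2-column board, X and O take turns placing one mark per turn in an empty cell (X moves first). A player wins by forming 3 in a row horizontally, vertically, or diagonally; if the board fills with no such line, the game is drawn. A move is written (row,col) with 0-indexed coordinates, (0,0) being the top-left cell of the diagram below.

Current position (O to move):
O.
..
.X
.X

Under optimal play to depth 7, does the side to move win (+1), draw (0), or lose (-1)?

value(O./../.X/.X, O) = 0

p1 O@[O./../.X/.X]: (0,1)[OO/../.X/.X]-1 (1,0)[O./O./.X/.X]-1 (1,1)[O./.O/.X/.X]+0* (2,0)[O./../OX/.X]-1 (3,0)[O./../.X/OX]-1
p2 X@[O./.O/.X/.X]: (0,1)[OX/.O/.X/.X]+0* (1,0)[O./XO/.X/.X]+0 (2,0)[O./.O/XX/.X]+0 (3,0)[O./.O/.X/XX]+0
p3 O@[OX/.O/.X/.X]: (1,0)[OX/OO/.X/.X]+0* (2,0)[OX/.O/OX/.X]+0 (3,0)[OX/.O/.X/OX]+0
p4 X@[OX/OO/.X/.X]: (2,0)[OX/OO/XX/.X]+0* (3,0)[OX/OO/.X/XX]-1
p5 O@[OX/OO/XX/.X]: (3,0)[OX/OO/XX/OX]+0*
p6 X@[OX/OO/XX/OX] terminal +0; root [O./../.X/.X] d7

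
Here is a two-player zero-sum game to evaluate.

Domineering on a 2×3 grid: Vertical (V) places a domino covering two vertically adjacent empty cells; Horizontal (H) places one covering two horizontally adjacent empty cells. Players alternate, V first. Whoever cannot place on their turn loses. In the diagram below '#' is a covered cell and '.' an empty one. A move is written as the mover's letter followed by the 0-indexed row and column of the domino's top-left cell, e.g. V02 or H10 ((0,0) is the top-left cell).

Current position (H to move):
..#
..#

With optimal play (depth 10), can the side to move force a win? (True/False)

p1 H@[..#/..#]: H00[###/..#]+1* H10[..#/###]+1
p2 V@[###/..#] terminal -1; root [..#/..#] d10

H winning at [..#/..#]: True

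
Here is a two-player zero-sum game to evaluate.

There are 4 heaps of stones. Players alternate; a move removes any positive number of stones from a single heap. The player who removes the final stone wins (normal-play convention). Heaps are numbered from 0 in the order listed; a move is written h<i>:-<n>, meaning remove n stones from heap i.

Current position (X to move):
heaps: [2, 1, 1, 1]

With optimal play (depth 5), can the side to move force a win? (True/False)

X winning at [(2,1,1,1)]: True

p1 X@[(2,1,1,1)]: h0:-1[(1,1,1,1)]+1* h0:-2[(0,1,1,1)]-1 h1:-1[(2,0,1,1)]-1 h2:-1[(2,1,0,1)]-1 h3:-1[(2,1,1,0)]-1
p2 O@[(1,1,1,1)]: h0:-1[(0,1,1,1)]-1* h1:-1[(1,0,1,1)]-1 h2:-1[(1,1,0,1)]-1 h3:-1[(1,1,1,0)]-1
p3 X@[(0,1,1,1)]: h1:-1[(0,0,1,1)]+1* h2:-1[(0,1,0,1)]+1 h3:-1[(0,1,1,0)]+1
p4 O@[(0,0,1,1)]: h2:-1[(0,0,0,1)]-1* h3:-1[(0,0,1,0)]-1
p5 X@[(0,0,0,1)]: h3:-1[(0,0,0,0)]+1*
p6 O@[(0,0,0,0)] terminal -1; root [(2,1,1,1)] d5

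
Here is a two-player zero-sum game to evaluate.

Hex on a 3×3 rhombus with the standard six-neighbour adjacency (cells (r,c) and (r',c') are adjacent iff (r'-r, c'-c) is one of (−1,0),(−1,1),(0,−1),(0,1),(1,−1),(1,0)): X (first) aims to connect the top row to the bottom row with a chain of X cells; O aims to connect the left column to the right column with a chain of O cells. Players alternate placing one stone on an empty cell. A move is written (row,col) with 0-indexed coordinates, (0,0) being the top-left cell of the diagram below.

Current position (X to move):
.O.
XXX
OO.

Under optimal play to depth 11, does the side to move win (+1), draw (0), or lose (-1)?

[.O./XXX/OO.] X move#1: (0,0):-1/XO./XXX/OO., (0,2):-1/.OX/XXX/OO., (2,2):+1/.O./XXX/OOX*
[.O./XXX/OOX] O move#2: (0,0):-1/OO./XXX/OOX*, (0,2):-1/.OO/XXX/OOX
[OO./XXX/OOX] X move#3: (0,2):+1/OOX/XXX/OOX*
[OOX/XXX/OOX] end (terminal -1, O#4); searched .O./XXX/OO. to 11

value(.O./XXX/OO., X) = +1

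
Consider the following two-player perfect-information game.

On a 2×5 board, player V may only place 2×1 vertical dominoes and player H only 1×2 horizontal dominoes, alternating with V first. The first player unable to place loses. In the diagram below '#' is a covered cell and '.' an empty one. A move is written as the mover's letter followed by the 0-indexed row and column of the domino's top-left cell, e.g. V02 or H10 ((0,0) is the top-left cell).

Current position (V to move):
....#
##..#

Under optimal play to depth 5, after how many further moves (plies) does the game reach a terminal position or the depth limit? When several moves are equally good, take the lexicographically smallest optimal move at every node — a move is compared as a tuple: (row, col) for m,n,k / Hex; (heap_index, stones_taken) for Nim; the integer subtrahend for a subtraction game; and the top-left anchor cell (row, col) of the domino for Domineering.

PV length from [....#/##..#]: 3 plies

ply 1, V at ....#/##..# | V02=+1→..#.#/###.#*; V03=-1→...##/##.##
ply 2, H at ..#.#/###.# | H00=-1→###.#/###.#*
ply 3, V at ###.#/###.# | V03=+1→#####/#####*
ply 4: #####/##### is terminal -1 (H); from ....#/##..# depth 5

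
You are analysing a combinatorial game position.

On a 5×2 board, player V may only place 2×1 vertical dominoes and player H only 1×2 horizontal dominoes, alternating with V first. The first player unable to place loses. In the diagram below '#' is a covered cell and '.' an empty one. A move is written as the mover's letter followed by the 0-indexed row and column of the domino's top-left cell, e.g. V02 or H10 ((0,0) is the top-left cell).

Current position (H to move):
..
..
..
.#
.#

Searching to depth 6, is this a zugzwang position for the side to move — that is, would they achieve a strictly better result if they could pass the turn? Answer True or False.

zugzwang(../../../.#/.#, H) = False

p1 H@[../../../.#/.#]: H00[##/../../.#/.#]-1 H10[../##/../.#/.#]+1* H20[../../##/.#/.#]-1
p2 V@[../##/../.#/.#]: V20[../##/#./##/.#]-1* V30[../##/../##/##]-1
p3 H@[../##/#./##/.#]: H00[##/##/#./##/.#]+1*
p4 V@[##/##/#./##/.#] terminal -1; root [../../../.#/.#] d6
suppose H passes — search the same position with V to move:
pass> p1 V@[../../../.#/.#]: V00[#./#./../.#/.#]+1* V01[.#/.#/../.#/.#]+1 V10[../#./#./.#/.#]+1 V11[../.#/.#/.#/.#]+1 V20[../../#./##/.#]-1 V30[../../../##/##]-1
pass> p2 H@[#./#./../.#/.#]: H20[#./#./##/.#/.#]-1*
pass> p3 V@[#./#./##/.#/.#]: V01[##/##/##/.#/.#]+1* V30[#./#./##/##/##]+1
pass> p4 H@[##/##/##/.#/.#] terminal -1; root [../../../.#/.#] d6
for H: play +1, pass -1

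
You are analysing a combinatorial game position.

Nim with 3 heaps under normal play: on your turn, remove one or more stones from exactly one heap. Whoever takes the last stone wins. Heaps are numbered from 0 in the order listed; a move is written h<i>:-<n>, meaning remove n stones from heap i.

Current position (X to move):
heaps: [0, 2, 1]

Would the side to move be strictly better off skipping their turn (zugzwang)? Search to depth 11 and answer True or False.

[(0,2,1)] X move#1: h1:-1:+1/(0,1,1)*, h1:-2:-1/(0,0,1), h2:-1:-1/(0,2,0)
[(0,1,1)] O move#2: h1:-1:-1/(0,0,1)*, h2:-1:-1/(0,1,0)
[(0,0,1)] X move#3: h2:-1:+1/(0,0,0)*
[(0,0,0)] end (terminal -1, O#4); searched (0,2,1) to 11
pass branch (O moves first from the same position):
  | [(0,2,1)] O move#1: h1:-1:+1/(0,1,1)*, h1:-2:-1/(0,0,1), h2:-1:-1/(0,2,0)
  | [(0,1,1)] X move#2: h1:-1:-1/(0,0,1)*, h2:-1:-1/(0,1,0)
  | [(0,0,1)] O move#3: h2:-1:+1/(0,0,0)*
  | [(0,0,0)] end (terminal -1, X#4); searched (0,2,1) to 11
X moving scores +1; X passing scores -1

zugzwang((0,2,1), X) = False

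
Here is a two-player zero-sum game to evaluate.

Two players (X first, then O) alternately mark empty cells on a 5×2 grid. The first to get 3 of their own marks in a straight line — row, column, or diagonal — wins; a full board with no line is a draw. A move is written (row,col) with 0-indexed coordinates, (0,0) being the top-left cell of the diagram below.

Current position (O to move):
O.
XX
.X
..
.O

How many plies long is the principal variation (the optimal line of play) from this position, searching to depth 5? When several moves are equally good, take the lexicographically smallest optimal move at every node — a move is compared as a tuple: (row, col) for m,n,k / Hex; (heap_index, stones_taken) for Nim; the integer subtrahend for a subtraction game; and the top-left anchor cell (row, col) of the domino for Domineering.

[O./XX/.X/../.O] O move#1: (0,1):-1/OO/XX/.X/../.O*, (2,0):-1/O./XX/OX/../.O, (3,0):-1/O./XX/.X/O./.O, (3,1):-1/O./XX/.X/.O/.O, (4,0):-1/O./XX/.X/../OO
[OO/XX/.X/../.O] X move#2: (2,0):+1/OO/XX/XX/../.O*, (3,0):+1/OO/XX/.X/X./.O, (3,1):+1/OO/XX/.X/.X/.O, (4,0):+0/OO/XX/.X/../XO
[OO/XX/XX/../.O] O move#3: (3,0):-1/OO/XX/XX/O./.O*, (3,1):-1/OO/XX/XX/.O/.O, (4,0):-1/OO/XX/XX/../OO
[OO/XX/XX/O./.O] X move#4: (3,1):+1/OO/XX/XX/OX/.O*, (4,0):+0/OO/XX/XX/O./XO
[OO/XX/XX/OX/.O] end (terminal -1, O#5); searched O./XX/.X/../.O to 5

PV length from [O./XX/.X/../.O]: 4 plies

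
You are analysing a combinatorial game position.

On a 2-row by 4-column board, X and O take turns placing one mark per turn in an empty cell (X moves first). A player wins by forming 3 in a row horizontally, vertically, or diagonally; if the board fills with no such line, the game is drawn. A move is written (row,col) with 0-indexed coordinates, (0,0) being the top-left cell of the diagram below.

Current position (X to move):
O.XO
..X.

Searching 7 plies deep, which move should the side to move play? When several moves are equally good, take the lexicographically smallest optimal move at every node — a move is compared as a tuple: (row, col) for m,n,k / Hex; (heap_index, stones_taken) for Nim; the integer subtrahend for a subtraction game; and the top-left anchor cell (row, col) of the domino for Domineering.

X's best at [O.XO/..X.]: (1,1)

ply 1, X at O.XO/..X. | (0,1)=+0→OXXO/..X.; (1,0)=+0→O.XO/X.X.; (1,1)=+1→O.XO/.XX.*; (1,3)=+0→O.XO/..XX
ply 2, O at O.XO/.XX. | (0,1)=-1→OOXO/.XX.*; (1,0)=-1→O.XO/OXX.; (1,3)=-1→O.XO/.XXO
ply 3, X at OOXO/.XX. | (1,0)=+1→OOXO/XXX.*; (1,3)=+1→OOXO/.XXX
ply 4: OOXO/XXX. is terminal -1 (O); from O.XO/..X. depth 7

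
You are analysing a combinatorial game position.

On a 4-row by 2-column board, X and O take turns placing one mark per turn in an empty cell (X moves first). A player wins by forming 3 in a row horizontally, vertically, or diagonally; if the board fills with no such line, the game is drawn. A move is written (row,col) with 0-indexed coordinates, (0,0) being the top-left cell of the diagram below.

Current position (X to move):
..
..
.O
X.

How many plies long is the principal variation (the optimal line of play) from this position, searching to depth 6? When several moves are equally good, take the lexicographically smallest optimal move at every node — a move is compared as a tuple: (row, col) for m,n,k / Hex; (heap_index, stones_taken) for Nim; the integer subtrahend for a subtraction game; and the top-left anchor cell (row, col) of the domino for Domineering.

PV length from [../../.O/X.]: 6 plies

[../../.O/X.] X move#1: (0,0):-1/X./../.O/X., (0,1):+0/.X/../.O/X.*, (1,0):+0/../X./.O/X., (1,1):+0/../.X/.O/X., (2,0):+0/../../XO/X., (3,1):+0/../../.O/XX
[.X/../.O/X.] O move#2: (0,0):+0/OX/../.O/X.*, (1,0):+0/.X/O./.O/X., (1,1):+0/.X/.O/.O/X., (2,0):+0/.X/../OO/X., (3,1):+0/.X/../.O/XO
[OX/../.O/X.] X move#3: (1,0):+0/OX/X./.O/X.*, (1,1):+0/OX/.X/.O/X., (2,0):+0/OX/../XO/X., (3,1):+0/OX/../.O/XX
[OX/X./.O/X.] O move#4: (1,1):-1/OX/XO/.O/X., (2,0):+0/OX/X./OO/X.*, (3,1):-1/OX/X./.O/XO
[OX/X./OO/X.] X move#5: (1,1):+0/OX/XX/OO/X.*, (3,1):+0/OX/X./OO/XX
[OX/XX/OO/X.] O move#6: (3,1):+0/OX/XX/OO/XO*
[OX/XX/OO/XO] end (terminal +0, X#7); searched ../../.O/X. to 6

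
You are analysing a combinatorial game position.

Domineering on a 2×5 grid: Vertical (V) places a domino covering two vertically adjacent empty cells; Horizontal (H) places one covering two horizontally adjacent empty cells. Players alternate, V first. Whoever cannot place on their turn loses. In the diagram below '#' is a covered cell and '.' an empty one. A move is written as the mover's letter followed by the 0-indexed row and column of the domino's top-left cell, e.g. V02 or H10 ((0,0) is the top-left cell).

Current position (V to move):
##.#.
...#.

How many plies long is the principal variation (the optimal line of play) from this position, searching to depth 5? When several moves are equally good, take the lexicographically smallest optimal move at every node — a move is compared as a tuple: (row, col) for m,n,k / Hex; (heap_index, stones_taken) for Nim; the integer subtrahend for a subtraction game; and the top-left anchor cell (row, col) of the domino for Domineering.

[##.#./...#.] V move#1: V02:+1/####./..##.*, V04:-1/##.##/...##
[####./..##.] H move#2: H10:-1/####./####.*
[####./####.] V move#3: V04:+1/#####/#####*
[#####/#####] end (terminal -1, H#4); searched ##.#./...#. to 5

PV length from [##.#./...#.]: 3 plies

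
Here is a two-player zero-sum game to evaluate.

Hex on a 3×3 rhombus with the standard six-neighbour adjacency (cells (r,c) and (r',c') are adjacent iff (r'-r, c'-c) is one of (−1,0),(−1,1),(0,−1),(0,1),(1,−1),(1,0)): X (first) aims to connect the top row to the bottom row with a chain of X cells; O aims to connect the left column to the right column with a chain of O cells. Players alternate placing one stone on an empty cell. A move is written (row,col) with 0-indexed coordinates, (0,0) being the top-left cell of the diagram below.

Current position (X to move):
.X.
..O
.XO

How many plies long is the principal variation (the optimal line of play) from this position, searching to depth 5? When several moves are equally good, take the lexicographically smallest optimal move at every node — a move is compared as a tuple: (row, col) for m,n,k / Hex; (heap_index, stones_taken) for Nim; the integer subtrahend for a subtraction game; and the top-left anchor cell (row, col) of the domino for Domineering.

p1 X@[.X./..O/.XO]: (0,0)[XX./..O/.XO]-1 (0,2)[.XX/..O/.XO]-1 (1,0)[.X./X.O/.XO]+1* (1,1)[.X./.XO/.XO]+1 (2,0)[.X./..O/XXO]+1
p2 O@[.X./X.O/.XO]: (0,0)[OX./X.O/.XO]-1* (0,2)[.XO/X.O/.XO]-1 (1,1)[.X./XOO/.XO]-1 (2,0)[.X./X.O/OXO]-1
p3 X@[OX./X.O/.XO]: (0,2)[OXX/X.O/.XO]+1* (1,1)[OX./XXO/.XO]+1 (2,0)[OX./X.O/XXO]+1
p4 O@[OXX/X.O/.XO]: (1,1)[OXX/XOO/.XO]-1* (2,0)[OXX/X.O/OXO]-1
p5 X@[OXX/XOO/.XO]: (2,0)[OXX/XOO/XXO]+1*
p6 O@[OXX/XOO/XXO] terminal -1; root [.X./..O/.XO] d5

PV length from [.X./..O/.XO]: 5 plies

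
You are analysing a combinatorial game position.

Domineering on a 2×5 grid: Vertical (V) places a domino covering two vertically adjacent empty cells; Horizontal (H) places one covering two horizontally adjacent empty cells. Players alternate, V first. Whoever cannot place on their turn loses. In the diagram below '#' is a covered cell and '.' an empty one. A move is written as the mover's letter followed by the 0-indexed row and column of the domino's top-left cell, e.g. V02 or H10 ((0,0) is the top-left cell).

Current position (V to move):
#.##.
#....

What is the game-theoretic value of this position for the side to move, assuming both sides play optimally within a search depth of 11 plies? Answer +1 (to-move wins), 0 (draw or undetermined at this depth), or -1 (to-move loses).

value(#.##./#...., V) = -1

[#.##./#....] V move#1: V01:-1/####./##...*, V04:-1/#.###/#...#
[####./##...] H move#2: H12:-1/####./####., H13:+1/####./##.##*
[####./##.##] end (terminal -1, V#3); searched #.##./#.... to 11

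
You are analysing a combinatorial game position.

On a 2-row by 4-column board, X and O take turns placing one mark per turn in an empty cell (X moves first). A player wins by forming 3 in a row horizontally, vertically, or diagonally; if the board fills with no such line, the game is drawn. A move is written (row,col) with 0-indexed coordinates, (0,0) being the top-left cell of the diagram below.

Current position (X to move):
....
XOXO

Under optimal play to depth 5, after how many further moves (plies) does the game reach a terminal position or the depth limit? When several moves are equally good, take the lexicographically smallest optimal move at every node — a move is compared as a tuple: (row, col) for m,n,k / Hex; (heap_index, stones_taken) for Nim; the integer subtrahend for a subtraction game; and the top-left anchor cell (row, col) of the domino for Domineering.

PV length from [..../XOXO]: 4 plies

ply 1, X at ..../XOXO | (0,0)=+0→X.../XOXO*; (0,1)=+0→.X../XOXO; (0,2)=+0→..X./XOXO; (0,3)=+0→...X/XOXO
ply 2, O at X.../XOXO | (0,1)=+0→XO../XOXO*; (0,2)=+0→X.O./XOXO; (0,3)=+0→X..O/XOXO
ply 3, X at XO../XOXO | (0,2)=+0→XOX./XOXO*; (0,3)=+0→XO.X/XOXO
ply 4, O at XOX./XOXO | (0,3)=+0→XOXO/XOXO*
ply 5: XOXO/XOXO is terminal +0 (X); from ..../XOXO depth 5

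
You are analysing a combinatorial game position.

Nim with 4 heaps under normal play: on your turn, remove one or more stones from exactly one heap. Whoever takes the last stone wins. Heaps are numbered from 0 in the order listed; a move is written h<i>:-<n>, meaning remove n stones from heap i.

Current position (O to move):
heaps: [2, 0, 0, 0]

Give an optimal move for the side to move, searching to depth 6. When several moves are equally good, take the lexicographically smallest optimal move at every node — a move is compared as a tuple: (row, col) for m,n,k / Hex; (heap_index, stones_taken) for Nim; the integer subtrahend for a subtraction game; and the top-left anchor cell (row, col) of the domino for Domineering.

p1 O@[(2,0,0,0)]: h0:-1[(1,0,0,0)]-1 h0:-2[(0,0,0,0)]+1*
p2 X@[(0,0,0,0)] terminal -1; root [(2,0,0,0)] d6

O's best at [(2,0,0,0)]: h0:-2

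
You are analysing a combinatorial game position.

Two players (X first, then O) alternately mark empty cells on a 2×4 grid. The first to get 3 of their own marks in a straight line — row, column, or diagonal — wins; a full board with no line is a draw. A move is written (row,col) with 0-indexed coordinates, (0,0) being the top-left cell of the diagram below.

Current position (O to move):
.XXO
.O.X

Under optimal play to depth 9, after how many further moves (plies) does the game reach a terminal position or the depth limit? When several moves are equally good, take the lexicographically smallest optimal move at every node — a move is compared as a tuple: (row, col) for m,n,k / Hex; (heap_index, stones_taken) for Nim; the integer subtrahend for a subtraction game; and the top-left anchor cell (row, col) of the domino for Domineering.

PV length from [.XXO/.O.X]: 3 plies

p1 O@[.XXO/.O.X]: (0,0)[OXXO/.O.X]+0* (1,0)[.XXO/OO.X]-1 (1,2)[.XXO/.OOX]-1
p2 X@[OXXO/.O.X]: (1,0)[OXXO/XO.X]+0* (1,2)[OXXO/.OXX]+0
p3 O@[OXXO/XO.X]: (1,2)[OXXO/XOOX]+0*
p4 X@[OXXO/XOOX] terminal +0; root [.XXO/.O.X] d9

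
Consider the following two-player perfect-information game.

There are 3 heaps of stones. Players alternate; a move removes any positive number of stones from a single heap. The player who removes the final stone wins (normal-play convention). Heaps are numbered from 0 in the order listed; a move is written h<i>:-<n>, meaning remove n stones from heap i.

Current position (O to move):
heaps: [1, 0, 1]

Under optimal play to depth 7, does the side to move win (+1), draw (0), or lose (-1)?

value((1,0,1), O) = -1

p1 O@[(1,0,1)]: h0:-1[(0,0,1)]-1* h2:-1[(1,0,0)]-1
p2 X@[(0,0,1)]: h2:-1[(0,0,0)]+1*
p3 O@[(0,0,0)] terminal -1; root [(1,0,1)] d7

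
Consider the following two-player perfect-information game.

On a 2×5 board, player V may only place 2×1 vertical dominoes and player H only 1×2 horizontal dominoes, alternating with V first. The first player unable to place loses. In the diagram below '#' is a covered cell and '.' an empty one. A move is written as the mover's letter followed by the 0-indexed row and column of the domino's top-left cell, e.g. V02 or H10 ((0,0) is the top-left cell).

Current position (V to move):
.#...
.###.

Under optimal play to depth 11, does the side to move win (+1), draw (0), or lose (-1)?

[.#.../.###.] V move#1: V00:-1/##.../####., V04:+1/.#..#/.####*
[.#..#/.####] H move#2: H02:-1/.####/.####*
[.####/.####] V move#3: V00:+1/#####/#####*
[#####/#####] end (terminal -1, H#4); searched .#.../.###. to 11

value(.#.../.###., V) = +1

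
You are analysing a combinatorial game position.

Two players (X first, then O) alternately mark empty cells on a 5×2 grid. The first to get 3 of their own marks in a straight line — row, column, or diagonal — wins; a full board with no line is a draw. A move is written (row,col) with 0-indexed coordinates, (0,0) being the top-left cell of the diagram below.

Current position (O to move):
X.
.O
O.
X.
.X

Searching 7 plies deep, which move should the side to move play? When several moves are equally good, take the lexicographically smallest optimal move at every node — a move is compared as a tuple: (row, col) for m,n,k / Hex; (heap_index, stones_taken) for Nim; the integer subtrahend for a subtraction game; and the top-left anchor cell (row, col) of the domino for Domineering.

ply 1, O at X./.O/O./X./.X | (0,1)=+0→XO/.O/O./X./.X; (1,0)=+0→X./OO/O./X./.X; (2,1)=+1→X./.O/OO/X./.X*; (3,1)=+0→X./.O/O./XO/.X; (4,0)=+0→X./.O/O./X./OX
ply 2, X at X./.O/OO/X./.X | (0,1)=-1→XX/.O/OO/X./.X*; (1,0)=-1→X./XO/OO/X./.X; (3,1)=-1→X./.O/OO/XX/.X; (4,0)=-1→X./.O/OO/X./XX
ply 3, O at XX/.O/OO/X./.X | (1,0)=+0→XX/OO/OO/X./.X; (3,1)=+1→XX/.O/OO/XO/.X*; (4,0)=+0→XX/.O/OO/X./OX
ply 4: XX/.O/OO/XO/.X is terminal -1 (X); from X./.O/O./X./.X depth 7

O's best at [X./.O/O./X./.X]: (2,1)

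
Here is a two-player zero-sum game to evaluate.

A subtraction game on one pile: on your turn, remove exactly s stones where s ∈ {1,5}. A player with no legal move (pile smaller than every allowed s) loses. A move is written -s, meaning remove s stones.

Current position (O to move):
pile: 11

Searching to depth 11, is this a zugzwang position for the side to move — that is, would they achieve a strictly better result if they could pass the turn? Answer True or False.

zugzwang(11, O) = False

p1 O@[11]: -1[10]+1* -5[6]+1
p2 X@[10]: -1[9]-1* -5[5]-1
p3 O@[9]: -1[8]+1* -5[4]+1
p4 X@[8]: -1[7]-1* -5[3]-1
p5 O@[7]: -1[6]+1* -5[2]+1
p6 X@[6]: -1[5]-1* -5[1]-1
p7 O@[5]: -1[4]+1* -5[0]+1
p8 X@[4]: -1[3]-1*
p9 O@[3]: -1[2]+1*
p10 X@[2]: -1[1]-1*
p11 O@[1]: -1[0]+1*
p12 X@[0] terminal -1; root [11] d11
if O skipped the turn, X would face:
~ p1 X@[11]: -1[10]+1* -5[6]+1
~ p2 O@[10]: -1[9]-1* -5[5]-1
~ p3 X@[9]: -1[8]+1* -5[4]+1
~ p4 O@[8]: -1[7]-1* -5[3]-1
~ p5 X@[7]: -1[6]+1* -5[2]+1
~ p6 O@[6]: -1[5]-1* -5[1]-1
~ p7 X@[5]: -1[4]+1* -5[0]+1
~ p8 O@[4]: -1[3]-1*
~ p9 X@[3]: -1[2]+1*
~ p10 O@[2]: -1[1]-1*
~ p11 X@[1]: -1[0]+1*
~ p12 O@[0] terminal -1; root [11] d11
compare (O): move=+1 vs pass=-1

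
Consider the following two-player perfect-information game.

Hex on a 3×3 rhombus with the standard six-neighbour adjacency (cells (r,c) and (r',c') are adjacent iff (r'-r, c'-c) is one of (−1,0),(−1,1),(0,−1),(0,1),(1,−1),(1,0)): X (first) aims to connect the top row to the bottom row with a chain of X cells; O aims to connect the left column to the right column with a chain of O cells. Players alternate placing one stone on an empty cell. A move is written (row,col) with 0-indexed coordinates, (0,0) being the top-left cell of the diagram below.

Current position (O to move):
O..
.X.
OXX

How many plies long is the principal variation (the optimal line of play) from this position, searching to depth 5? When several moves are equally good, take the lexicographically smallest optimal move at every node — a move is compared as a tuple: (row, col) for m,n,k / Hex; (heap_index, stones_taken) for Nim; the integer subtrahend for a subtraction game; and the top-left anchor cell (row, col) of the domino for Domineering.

p1 O@[O../.X./OXX]: (0,1)[OO./.X./OXX]-1* (0,2)[O.O/.X./OXX]-1 (1,0)[O../OX./OXX]-1 (1,2)[O../.XO/OXX]-1
p2 X@[OO./.X./OXX]: (0,2)[OOX/.X./OXX]+1* (1,0)[OO./XX./OXX]-1 (1,2)[OO./.XX/OXX]-1
p3 O@[OOX/.X./OXX] terminal -1; root [O../.X./OXX] d5

PV length from [O../.X./OXX]: 2 plies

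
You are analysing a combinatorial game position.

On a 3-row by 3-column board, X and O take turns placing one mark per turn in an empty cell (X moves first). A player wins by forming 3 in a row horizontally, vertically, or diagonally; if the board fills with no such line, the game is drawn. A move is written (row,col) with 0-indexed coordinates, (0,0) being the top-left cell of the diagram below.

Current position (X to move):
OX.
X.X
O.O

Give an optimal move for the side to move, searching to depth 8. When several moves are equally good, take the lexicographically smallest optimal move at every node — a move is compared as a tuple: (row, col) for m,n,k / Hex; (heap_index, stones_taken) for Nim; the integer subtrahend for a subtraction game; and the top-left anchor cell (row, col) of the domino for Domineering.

ply 1, X at OX./X.X/O.O | (0,2)=-1→OXX/X.X/O.O; (1,1)=+1→OX./XXX/O.O*; (2,1)=-1→OX./X.X/OXO
ply 2: OX./XXX/O.O is terminal -1 (O); from OX./X.X/O.O depth 8

X's best at [OX./X.X/O.O]: (1,1)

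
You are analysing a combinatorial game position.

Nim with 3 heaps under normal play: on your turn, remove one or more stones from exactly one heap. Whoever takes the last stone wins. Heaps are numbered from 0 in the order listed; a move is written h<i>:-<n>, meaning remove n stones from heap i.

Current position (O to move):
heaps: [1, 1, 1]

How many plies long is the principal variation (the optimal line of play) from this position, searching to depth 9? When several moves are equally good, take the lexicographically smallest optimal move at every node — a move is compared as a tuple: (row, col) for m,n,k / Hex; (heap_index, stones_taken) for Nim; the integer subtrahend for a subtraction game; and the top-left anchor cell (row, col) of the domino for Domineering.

PV length from [(1,1,1)]: 3 plies

[(1,1,1)] O move#1: h0:-1:+1/(0,1,1)*, h1:-1:+1/(1,0,1), h2:-1:+1/(1,1,0)
[(0,1,1)] X move#2: h1:-1:-1/(0,0,1)*, h2:-1:-1/(0,1,0)
[(0,0,1)] O move#3: h2:-1:+1/(0,0,0)*
[(0,0,0)] end (terminal -1, X#4); searched (1,1,1) to 9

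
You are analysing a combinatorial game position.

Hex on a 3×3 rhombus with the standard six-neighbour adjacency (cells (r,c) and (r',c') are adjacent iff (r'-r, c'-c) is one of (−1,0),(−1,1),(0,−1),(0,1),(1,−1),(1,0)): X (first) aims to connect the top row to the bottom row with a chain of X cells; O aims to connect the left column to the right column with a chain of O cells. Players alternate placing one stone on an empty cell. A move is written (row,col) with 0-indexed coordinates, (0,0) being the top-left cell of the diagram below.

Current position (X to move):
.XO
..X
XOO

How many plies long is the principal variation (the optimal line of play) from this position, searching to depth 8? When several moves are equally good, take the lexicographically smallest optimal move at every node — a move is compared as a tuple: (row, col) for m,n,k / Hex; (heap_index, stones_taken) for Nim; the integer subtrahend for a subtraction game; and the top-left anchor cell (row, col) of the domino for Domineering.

p1 X@[.XO/..X/XOO]: (0,0)[XXO/..X/XOO]+1* (1,0)[.XO/X.X/XOO]+1 (1,1)[.XO/.XX/XOO]+1
p2 O@[XXO/..X/XOO]: (1,0)[XXO/O.X/XOO]-1* (1,1)[XXO/.OX/XOO]-1
p3 X@[XXO/O.X/XOO]: (1,1)[XXO/OXX/XOO]+1*
p4 O@[XXO/OXX/XOO] terminal -1; root [.XO/..X/XOO] d8

PV length from [.XO/..X/XOO]: 3 plies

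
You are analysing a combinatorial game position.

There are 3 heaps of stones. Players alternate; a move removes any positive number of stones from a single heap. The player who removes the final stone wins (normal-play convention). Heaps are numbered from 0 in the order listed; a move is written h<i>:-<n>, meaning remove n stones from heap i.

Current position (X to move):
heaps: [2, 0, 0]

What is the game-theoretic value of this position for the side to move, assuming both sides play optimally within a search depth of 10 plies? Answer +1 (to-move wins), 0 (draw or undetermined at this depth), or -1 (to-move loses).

value((2,0,0), X) = +1

ply 1, X at (2,0,0) | h0:-1=-1→(1,0,0); h0:-2=+1→(0,0,0)*
ply 2: (0,0,0) is terminal -1 (O); from (2,0,0) depth 10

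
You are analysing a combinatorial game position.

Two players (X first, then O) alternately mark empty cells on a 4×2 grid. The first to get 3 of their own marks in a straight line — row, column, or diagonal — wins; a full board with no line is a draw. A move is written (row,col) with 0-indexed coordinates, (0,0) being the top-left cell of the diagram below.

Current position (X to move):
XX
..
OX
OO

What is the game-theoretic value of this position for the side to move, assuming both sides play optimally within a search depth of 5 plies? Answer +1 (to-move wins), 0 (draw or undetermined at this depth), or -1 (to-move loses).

value(XX/../OX/OO, X) = +1

[XX/../OX/OO] X move#1: (1,0):+0/XX/X./OX/OO, (1,1):+1/XX/.X/OX/OO*
[XX/.X/OX/OO] end (terminal -1, O#2); searched XX/../OX/OO to 5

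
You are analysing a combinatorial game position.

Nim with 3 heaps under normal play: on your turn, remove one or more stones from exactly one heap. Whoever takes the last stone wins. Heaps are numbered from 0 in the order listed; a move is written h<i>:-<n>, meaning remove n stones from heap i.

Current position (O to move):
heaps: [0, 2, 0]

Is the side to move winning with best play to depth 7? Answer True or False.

p1 O@[(0,2,0)]: h1:-1[(0,1,0)]-1 h1:-2[(0,0,0)]+1*
p2 X@[(0,0,0)] terminal -1; root [(0,2,0)] d7

O winning at [(0,2,0)]: True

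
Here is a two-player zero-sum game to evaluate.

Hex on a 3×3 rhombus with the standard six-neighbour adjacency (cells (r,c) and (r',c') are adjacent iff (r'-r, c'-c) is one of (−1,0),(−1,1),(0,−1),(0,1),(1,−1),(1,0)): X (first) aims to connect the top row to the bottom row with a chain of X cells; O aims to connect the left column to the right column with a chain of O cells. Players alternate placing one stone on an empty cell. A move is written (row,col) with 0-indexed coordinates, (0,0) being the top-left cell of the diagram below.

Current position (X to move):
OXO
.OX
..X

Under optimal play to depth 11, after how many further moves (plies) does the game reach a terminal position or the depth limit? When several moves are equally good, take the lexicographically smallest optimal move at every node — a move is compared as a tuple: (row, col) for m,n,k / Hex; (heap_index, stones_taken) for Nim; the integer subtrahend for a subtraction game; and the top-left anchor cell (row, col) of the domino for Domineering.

PV length from [OXO/.OX/..X]: 2 plies

p1 X@[OXO/.OX/..X]: (1,0)[OXO/XOX/..X]-1* (2,0)[OXO/.OX/X.X]-1 (2,1)[OXO/.OX/.XX]-1
p2 O@[OXO/XOX/..X]: (2,0)[OXO/XOX/O.X]+1* (2,1)[OXO/XOX/.OX]-1
p3 X@[OXO/XOX/O.X] terminal -1; root [OXO/.OX/..X] d11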